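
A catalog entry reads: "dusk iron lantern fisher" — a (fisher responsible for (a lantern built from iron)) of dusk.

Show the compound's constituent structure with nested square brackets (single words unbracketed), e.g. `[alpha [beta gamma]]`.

Overall it is a kind of fisher (specifically "iron lantern fisher"); the modifier is "dusk".
Inside "iron lantern fisher": head "fisher", modifier "iron lantern".
Inside "iron lantern": head "lantern", modifier "iron".
So the structure is [dusk [[iron lantern] fisher]].

[dusk [[iron lantern] fisher]]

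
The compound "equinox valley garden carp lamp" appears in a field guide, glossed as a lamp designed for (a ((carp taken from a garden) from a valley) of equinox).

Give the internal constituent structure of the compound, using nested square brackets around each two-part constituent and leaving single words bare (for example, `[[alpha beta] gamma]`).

[[equinox [valley [garden carp]]] lamp]

The outermost head in the paraphrase is "lamp", modified by "equinox valley garden carp".
"equinox valley garden carp" → head "carp" (specifically "valley garden carp"), modifier "equinox".
"valley garden carp" → head "carp" (specifically "garden carp"), modifier "valley".
"garden carp" → head "carp", modifier "garden".
Assembled: [[equinox [valley [garden carp]]] lamp].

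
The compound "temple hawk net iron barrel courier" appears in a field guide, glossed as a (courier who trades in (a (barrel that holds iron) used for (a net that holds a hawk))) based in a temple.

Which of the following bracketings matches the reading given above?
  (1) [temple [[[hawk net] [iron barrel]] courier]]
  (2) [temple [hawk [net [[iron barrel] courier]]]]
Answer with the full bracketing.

[temple [[[hawk net] [iron barrel]] courier]]

The paraphrase's head is the "courier" part ("hawk net iron barrel courier"); its modifier is "temple".
That top-level split, carried through the inner groups, gives [temple [[[hawk net] [iron barrel]] courier]].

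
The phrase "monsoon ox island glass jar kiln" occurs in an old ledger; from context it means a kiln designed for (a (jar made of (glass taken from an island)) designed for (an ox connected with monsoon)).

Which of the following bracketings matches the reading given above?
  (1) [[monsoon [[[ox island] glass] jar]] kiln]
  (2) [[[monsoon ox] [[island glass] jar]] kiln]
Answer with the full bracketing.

The paraphrase's head is the "kiln" part ("kiln"); its modifier is "monsoon ox island glass jar".
That top-level split, carried through the inner groups, gives [[[monsoon ox] [[island glass] jar]] kiln].

[[[monsoon ox] [[island glass] jar]] kiln]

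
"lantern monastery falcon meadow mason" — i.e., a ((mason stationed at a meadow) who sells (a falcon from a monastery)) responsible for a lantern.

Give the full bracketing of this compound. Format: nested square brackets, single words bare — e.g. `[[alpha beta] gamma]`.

The outermost head in the paraphrase is "mason" (specifically "monastery falcon meadow mason"), modified by "lantern".
Inside "monastery falcon meadow mason": head "mason" (specifically "meadow mason"), modifier "monastery falcon".
Inside "monastery falcon": head "falcon", modifier "monastery".
Inside "meadow mason": head "mason", modifier "meadow".
Assembled: [lantern [[monastery falcon] [meadow mason]]].

[lantern [[monastery falcon] [meadow mason]]]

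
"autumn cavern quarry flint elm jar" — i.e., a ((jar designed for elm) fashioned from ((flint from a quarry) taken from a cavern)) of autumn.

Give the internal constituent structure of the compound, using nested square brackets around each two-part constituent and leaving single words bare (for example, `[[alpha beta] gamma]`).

Whole compound: head "jar" (specifically "cavern quarry flint elm jar"), modifier "autumn".
"cavern quarry flint elm jar" → head "jar" (specifically "elm jar"), modifier "cavern quarry flint".
"cavern quarry flint" → head "flint" (specifically "quarry flint"), modifier "cavern".
"quarry flint" → head "flint", modifier "quarry".
"elm jar" → head "jar", modifier "elm".
Assembled: [autumn [[cavern [quarry flint]] [elm jar]]].

[autumn [[cavern [quarry flint]] [elm jar]]]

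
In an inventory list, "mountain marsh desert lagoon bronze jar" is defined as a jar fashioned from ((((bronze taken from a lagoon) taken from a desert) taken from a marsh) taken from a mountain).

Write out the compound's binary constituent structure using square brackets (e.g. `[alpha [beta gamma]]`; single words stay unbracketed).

[[mountain [marsh [desert [lagoon bronze]]]] jar]

At the top level: head "jar"; modifier "mountain marsh desert lagoon bronze".
Inside "mountain marsh desert lagoon bronze": head "bronze" (specifically "marsh desert lagoon bronze"), modifier "mountain".
Inside "marsh desert lagoon bronze": head "bronze" (specifically "desert lagoon bronze"), modifier "marsh".
Inside "desert lagoon bronze": head "bronze" (specifically "lagoon bronze"), modifier "desert".
Inside "lagoon bronze": head "bronze", modifier "lagoon".
So the structure is [[mountain [marsh [desert [lagoon bronze]]]] jar].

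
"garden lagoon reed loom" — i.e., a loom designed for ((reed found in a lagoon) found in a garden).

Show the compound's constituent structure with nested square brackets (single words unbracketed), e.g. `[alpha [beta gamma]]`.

[[garden [lagoon reed]] loom]

Overall it is a kind of loom; the modifier is "garden lagoon reed".
Inside "garden lagoon reed": head "reed" (specifically "lagoon reed"), modifier "garden".
Inside "lagoon reed": head "reed", modifier "lagoon".
Assembled: [[garden [lagoon reed]] loom].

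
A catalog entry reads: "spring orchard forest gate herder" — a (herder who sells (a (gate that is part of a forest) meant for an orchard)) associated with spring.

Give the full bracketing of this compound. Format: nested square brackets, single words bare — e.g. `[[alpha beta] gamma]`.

The outermost head in the paraphrase is "herder" (specifically "orchard forest gate herder"), modified by "spring".
Within "orchard forest gate herder", the head is "herder" and the modifier is "orchard forest gate".
Within "orchard forest gate", the head is "gate" (specifically "forest gate") and the modifier is "orchard".
Within "forest gate", the head is "gate" and the modifier is "forest".
Putting it together: [spring [[orchard [forest gate]] herder]].

[spring [[orchard [forest gate]] herder]]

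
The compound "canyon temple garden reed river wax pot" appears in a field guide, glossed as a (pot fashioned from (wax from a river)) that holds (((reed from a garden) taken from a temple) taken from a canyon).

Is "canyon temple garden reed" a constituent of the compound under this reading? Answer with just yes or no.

The paraphrase groups the words so that "canyon temple garden reed" is one unit: it corresponds to a single parenthesized sub-phrase.
The full structure is [[canyon [temple [garden reed]]] [[river wax] pot]], in which [canyon temple garden reed] is a constituent.

yes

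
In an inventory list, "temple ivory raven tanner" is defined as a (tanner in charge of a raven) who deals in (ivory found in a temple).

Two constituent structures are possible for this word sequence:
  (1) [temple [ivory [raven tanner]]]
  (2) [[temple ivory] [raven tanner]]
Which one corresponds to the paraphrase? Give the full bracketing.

[[temple ivory] [raven tanner]]

The paraphrase's head is the "tanner" part ("raven tanner"); its modifier is "temple ivory".
That top-level split, carried through the inner groups, gives [[temple ivory] [raven tanner]].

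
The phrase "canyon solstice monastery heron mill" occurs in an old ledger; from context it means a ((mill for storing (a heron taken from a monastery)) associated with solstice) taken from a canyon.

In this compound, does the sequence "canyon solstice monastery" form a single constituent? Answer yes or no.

The top-level split is [canyon] [solstice monastery heron mill]; the full structure is [canyon [solstice [[monastery heron] mill]]].
"canyon solstice monastery" straddles a constituent boundary, so it is not a single unit.

no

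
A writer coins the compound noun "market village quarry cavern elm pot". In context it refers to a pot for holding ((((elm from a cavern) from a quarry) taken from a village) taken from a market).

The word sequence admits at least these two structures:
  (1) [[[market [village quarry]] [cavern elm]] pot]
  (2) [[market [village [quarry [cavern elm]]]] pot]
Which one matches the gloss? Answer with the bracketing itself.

[[market [village [quarry [cavern elm]]]] pot]

The paraphrase's head is the "pot" part ("pot"); its modifier is "market village quarry cavern elm".
That top-level split, carried through the inner groups, gives [[market [village [quarry [cavern elm]]]] pot].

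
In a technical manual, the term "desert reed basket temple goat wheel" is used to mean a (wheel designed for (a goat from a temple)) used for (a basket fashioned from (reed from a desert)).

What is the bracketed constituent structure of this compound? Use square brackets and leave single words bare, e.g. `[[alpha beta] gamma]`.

Whole compound: head "wheel" (specifically "temple goat wheel"), modifier "desert reed basket".
Inside "desert reed basket": head "basket", modifier "desert reed".
Inside "desert reed": head "reed", modifier "desert".
Inside "temple goat wheel": head "wheel", modifier "temple goat".
Inside "temple goat": head "goat", modifier "temple".
So the structure is [[[desert reed] basket] [[temple goat] wheel]].

[[[desert reed] basket] [[temple goat] wheel]]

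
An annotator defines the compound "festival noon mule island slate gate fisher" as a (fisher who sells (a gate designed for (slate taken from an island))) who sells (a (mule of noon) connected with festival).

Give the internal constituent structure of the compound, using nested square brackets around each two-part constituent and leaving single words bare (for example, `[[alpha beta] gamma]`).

[[festival [noon mule]] [[[island slate] gate] fisher]]

At the top level: head "fisher" (specifically "island slate gate fisher"); modifier "festival noon mule".
"festival noon mule" → head "mule" (specifically "noon mule"), modifier "festival".
"noon mule" → head "mule", modifier "noon".
"island slate gate fisher" → head "fisher", modifier "island slate gate".
"island slate gate" → head "gate", modifier "island slate".
"island slate" → head "slate", modifier "island".
Putting it together: [[festival [noon mule]] [[[island slate] gate] fisher]].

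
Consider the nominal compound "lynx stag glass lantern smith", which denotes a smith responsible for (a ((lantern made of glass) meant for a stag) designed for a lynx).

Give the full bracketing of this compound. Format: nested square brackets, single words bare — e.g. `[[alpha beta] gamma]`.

[[lynx [stag [glass lantern]]] smith]

At the top level: head "smith"; modifier "lynx stag glass lantern".
Inside "lynx stag glass lantern": head "lantern" (specifically "stag glass lantern"), modifier "lynx".
Inside "stag glass lantern": head "lantern" (specifically "glass lantern"), modifier "stag".
Inside "glass lantern": head "lantern", modifier "glass".
Assembled: [[lynx [stag [glass lantern]]] smith].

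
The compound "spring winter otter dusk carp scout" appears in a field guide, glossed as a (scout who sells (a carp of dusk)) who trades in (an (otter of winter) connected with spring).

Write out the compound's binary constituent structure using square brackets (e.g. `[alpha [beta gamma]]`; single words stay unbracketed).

At the top level: head "scout" (specifically "dusk carp scout"); modifier "spring winter otter".
Within "spring winter otter", the head is "otter" (specifically "winter otter") and the modifier is "spring".
Within "winter otter", the head is "otter" and the modifier is "winter".
Within "dusk carp scout", the head is "scout" and the modifier is "dusk carp".
Within "dusk carp", the head is "carp" and the modifier is "dusk".
Putting it together: [[spring [winter otter]] [[dusk carp] scout]].

[[spring [winter otter]] [[dusk carp] scout]]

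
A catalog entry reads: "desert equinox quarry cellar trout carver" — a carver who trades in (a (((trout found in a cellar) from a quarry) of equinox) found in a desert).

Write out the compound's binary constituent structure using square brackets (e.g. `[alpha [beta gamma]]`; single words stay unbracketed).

Whole compound: head "carver", modifier "desert equinox quarry cellar trout".
"desert equinox quarry cellar trout" → head "trout" (specifically "equinox quarry cellar trout"), modifier "desert".
"equinox quarry cellar trout" → head "trout" (specifically "quarry cellar trout"), modifier "equinox".
"quarry cellar trout" → head "trout" (specifically "cellar trout"), modifier "quarry".
"cellar trout" → head "trout", modifier "cellar".
Putting it together: [[desert [equinox [quarry [cellar trout]]]] carver].

[[desert [equinox [quarry [cellar trout]]]] carver]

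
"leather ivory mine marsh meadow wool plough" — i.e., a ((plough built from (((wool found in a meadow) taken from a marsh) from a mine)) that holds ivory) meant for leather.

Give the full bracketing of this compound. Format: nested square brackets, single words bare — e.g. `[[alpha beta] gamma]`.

The outermost head in the paraphrase is "plough" (specifically "ivory mine marsh meadow wool plough"), modified by "leather".
Within "ivory mine marsh meadow wool plough", the head is "plough" (specifically "mine marsh meadow wool plough") and the modifier is "ivory".
Within "mine marsh meadow wool plough", the head is "plough" and the modifier is "mine marsh meadow wool".
Within "mine marsh meadow wool", the head is "wool" (specifically "marsh meadow wool") and the modifier is "mine".
Within "marsh meadow wool", the head is "wool" (specifically "meadow wool") and the modifier is "marsh".
Within "meadow wool", the head is "wool" and the modifier is "meadow".
Assembled: [leather [ivory [[mine [marsh [meadow wool]]] plough]]].

[leather [ivory [[mine [marsh [meadow wool]]] plough]]]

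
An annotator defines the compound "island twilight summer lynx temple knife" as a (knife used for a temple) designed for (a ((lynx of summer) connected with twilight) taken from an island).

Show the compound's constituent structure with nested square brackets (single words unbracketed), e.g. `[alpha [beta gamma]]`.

[[island [twilight [summer lynx]]] [temple knife]]

At the top level: head "knife" (specifically "temple knife"); modifier "island twilight summer lynx".
Within "island twilight summer lynx", the head is "lynx" (specifically "twilight summer lynx") and the modifier is "island".
Within "twilight summer lynx", the head is "lynx" (specifically "summer lynx") and the modifier is "twilight".
Within "summer lynx", the head is "lynx" and the modifier is "summer".
Within "temple knife", the head is "knife" and the modifier is "temple".
Assembled: [[island [twilight [summer lynx]]] [temple knife]].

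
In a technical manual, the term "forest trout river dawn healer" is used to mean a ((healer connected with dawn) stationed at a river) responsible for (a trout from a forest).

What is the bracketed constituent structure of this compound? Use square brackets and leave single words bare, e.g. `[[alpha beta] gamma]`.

Whole compound: head "healer" (specifically "river dawn healer"), modifier "forest trout".
"forest trout" → head "trout", modifier "forest".
"river dawn healer" → head "healer" (specifically "dawn healer"), modifier "river".
"dawn healer" → head "healer", modifier "dawn".
So the structure is [[forest trout] [river [dawn healer]]].

[[forest trout] [river [dawn healer]]]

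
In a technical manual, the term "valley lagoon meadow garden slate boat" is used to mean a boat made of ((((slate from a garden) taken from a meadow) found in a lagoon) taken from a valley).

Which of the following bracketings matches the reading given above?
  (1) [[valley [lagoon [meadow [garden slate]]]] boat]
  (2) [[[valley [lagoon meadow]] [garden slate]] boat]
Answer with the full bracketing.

[[valley [lagoon [meadow [garden slate]]]] boat]

The paraphrase's head is the "boat" part ("boat"); its modifier is "valley lagoon meadow garden slate".
That top-level split, carried through the inner groups, gives [[valley [lagoon [meadow [garden slate]]]] boat].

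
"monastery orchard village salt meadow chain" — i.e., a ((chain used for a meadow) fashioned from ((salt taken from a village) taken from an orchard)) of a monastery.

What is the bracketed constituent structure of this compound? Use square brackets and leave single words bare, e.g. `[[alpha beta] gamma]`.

[monastery [[orchard [village salt]] [meadow chain]]]

Overall it is a kind of chain (specifically "orchard village salt meadow chain"); the modifier is "monastery".
Inside "orchard village salt meadow chain": head "chain" (specifically "meadow chain"), modifier "orchard village salt".
Inside "orchard village salt": head "salt" (specifically "village salt"), modifier "orchard".
Inside "village salt": head "salt", modifier "village".
Inside "meadow chain": head "chain", modifier "meadow".
Putting it together: [monastery [[orchard [village salt]] [meadow chain]]].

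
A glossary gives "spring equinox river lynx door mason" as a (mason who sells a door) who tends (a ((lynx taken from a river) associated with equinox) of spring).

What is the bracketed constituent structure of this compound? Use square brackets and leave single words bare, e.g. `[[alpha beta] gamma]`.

Overall it is a kind of mason (specifically "door mason"); the modifier is "spring equinox river lynx".
Inside "spring equinox river lynx": head "lynx" (specifically "equinox river lynx"), modifier "spring".
Inside "equinox river lynx": head "lynx" (specifically "river lynx"), modifier "equinox".
Inside "river lynx": head "lynx", modifier "river".
Inside "door mason": head "mason", modifier "door".
Assembled: [[spring [equinox [river lynx]]] [door mason]].

[[spring [equinox [river lynx]]] [door mason]]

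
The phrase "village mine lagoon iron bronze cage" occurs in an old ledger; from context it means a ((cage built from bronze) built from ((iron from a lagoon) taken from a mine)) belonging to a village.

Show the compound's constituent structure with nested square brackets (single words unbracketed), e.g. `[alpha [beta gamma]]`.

[village [[mine [lagoon iron]] [bronze cage]]]

At the top level: head "cage" (specifically "mine lagoon iron bronze cage"); modifier "village".
"mine lagoon iron bronze cage" → head "cage" (specifically "bronze cage"), modifier "mine lagoon iron".
"mine lagoon iron" → head "iron" (specifically "lagoon iron"), modifier "mine".
"lagoon iron" → head "iron", modifier "lagoon".
"bronze cage" → head "cage", modifier "bronze".
So the structure is [village [[mine [lagoon iron]] [bronze cage]]].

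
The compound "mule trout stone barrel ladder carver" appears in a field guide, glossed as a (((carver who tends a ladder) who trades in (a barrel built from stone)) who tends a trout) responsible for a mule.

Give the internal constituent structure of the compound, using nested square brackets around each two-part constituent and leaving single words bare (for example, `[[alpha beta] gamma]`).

[mule [trout [[stone barrel] [ladder carver]]]]

Whole compound: head "carver" (specifically "trout stone barrel ladder carver"), modifier "mule".
"trout stone barrel ladder carver" → head "carver" (specifically "stone barrel ladder carver"), modifier "trout".
"stone barrel ladder carver" → head "carver" (specifically "ladder carver"), modifier "stone barrel".
"stone barrel" → head "barrel", modifier "stone".
"ladder carver" → head "carver", modifier "ladder".
Putting it together: [mule [trout [[stone barrel] [ladder carver]]]].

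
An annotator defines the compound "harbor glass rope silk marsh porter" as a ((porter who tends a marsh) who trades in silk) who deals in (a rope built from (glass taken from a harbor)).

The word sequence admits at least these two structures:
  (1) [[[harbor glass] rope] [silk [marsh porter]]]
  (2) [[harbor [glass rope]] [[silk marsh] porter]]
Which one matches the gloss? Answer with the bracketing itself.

[[[harbor glass] rope] [silk [marsh porter]]]

The paraphrase's head is the "porter" part ("silk marsh porter"); its modifier is "harbor glass rope".
That top-level split, carried through the inner groups, gives [[[harbor glass] rope] [silk [marsh porter]]].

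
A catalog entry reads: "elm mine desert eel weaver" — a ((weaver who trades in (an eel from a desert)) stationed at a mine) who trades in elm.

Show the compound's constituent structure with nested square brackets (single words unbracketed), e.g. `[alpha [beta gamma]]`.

Overall it is a kind of weaver (specifically "mine desert eel weaver"); the modifier is "elm".
Inside "mine desert eel weaver": head "weaver" (specifically "desert eel weaver"), modifier "mine".
Inside "desert eel weaver": head "weaver", modifier "desert eel".
Inside "desert eel": head "eel", modifier "desert".
So the structure is [elm [mine [[desert eel] weaver]]].

[elm [mine [[desert eel] weaver]]]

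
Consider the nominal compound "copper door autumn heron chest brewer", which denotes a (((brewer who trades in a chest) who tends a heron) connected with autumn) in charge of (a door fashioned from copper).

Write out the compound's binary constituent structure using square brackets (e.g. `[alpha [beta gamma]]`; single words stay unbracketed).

Overall it is a kind of brewer (specifically "autumn heron chest brewer"); the modifier is "copper door".
Inside "copper door": head "door", modifier "copper".
Inside "autumn heron chest brewer": head "brewer" (specifically "heron chest brewer"), modifier "autumn".
Inside "heron chest brewer": head "brewer" (specifically "chest brewer"), modifier "heron".
Inside "chest brewer": head "brewer", modifier "chest".
Putting it together: [[copper door] [autumn [heron [chest brewer]]]].

[[copper door] [autumn [heron [chest brewer]]]]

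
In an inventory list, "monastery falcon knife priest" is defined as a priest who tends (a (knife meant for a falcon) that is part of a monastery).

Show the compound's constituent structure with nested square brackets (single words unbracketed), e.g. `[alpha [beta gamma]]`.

[[monastery [falcon knife]] priest]

At the top level: head "priest"; modifier "monastery falcon knife".
Within "monastery falcon knife", the head is "knife" (specifically "falcon knife") and the modifier is "monastery".
Within "falcon knife", the head is "knife" and the modifier is "falcon".
Putting it together: [[monastery [falcon knife]] priest].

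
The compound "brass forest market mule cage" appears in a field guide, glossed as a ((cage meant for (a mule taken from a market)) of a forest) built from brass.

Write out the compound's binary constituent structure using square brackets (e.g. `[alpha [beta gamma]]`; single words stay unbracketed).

Overall it is a kind of cage (specifically "forest market mule cage"); the modifier is "brass".
Inside "forest market mule cage": head "cage" (specifically "market mule cage"), modifier "forest".
Inside "market mule cage": head "cage", modifier "market mule".
Inside "market mule": head "mule", modifier "market".
Putting it together: [brass [forest [[market mule] cage]]].

[brass [forest [[market mule] cage]]]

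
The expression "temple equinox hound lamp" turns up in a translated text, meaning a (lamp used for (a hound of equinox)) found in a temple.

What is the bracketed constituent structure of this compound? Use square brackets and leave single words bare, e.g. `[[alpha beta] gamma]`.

[temple [[equinox hound] lamp]]

Whole compound: head "lamp" (specifically "equinox hound lamp"), modifier "temple".
"equinox hound lamp" → head "lamp", modifier "equinox hound".
"equinox hound" → head "hound", modifier "equinox".
Assembled: [temple [[equinox hound] lamp]].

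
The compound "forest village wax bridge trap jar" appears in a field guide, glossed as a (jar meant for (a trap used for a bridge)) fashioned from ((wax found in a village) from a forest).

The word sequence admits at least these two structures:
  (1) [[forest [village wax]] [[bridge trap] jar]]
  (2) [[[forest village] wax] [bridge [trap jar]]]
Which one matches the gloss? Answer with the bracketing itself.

[[forest [village wax]] [[bridge trap] jar]]

The paraphrase's head is the "jar" part ("bridge trap jar"); its modifier is "forest village wax".
That top-level split, carried through the inner groups, gives [[forest [village wax]] [[bridge trap] jar]].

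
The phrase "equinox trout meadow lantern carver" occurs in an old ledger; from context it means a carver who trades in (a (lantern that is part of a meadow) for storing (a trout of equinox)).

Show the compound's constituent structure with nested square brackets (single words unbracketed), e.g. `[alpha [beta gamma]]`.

[[[equinox trout] [meadow lantern]] carver]

The outermost head in the paraphrase is "carver", modified by "equinox trout meadow lantern".
Inside "equinox trout meadow lantern": head "lantern" (specifically "meadow lantern"), modifier "equinox trout".
Inside "equinox trout": head "trout", modifier "equinox".
Inside "meadow lantern": head "lantern", modifier "meadow".
So the structure is [[[equinox trout] [meadow lantern]] carver].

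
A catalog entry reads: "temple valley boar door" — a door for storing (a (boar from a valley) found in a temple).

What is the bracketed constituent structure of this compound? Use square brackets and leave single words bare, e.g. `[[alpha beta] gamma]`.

The outermost head in the paraphrase is "door", modified by "temple valley boar".
Within "temple valley boar", the head is "boar" (specifically "valley boar") and the modifier is "temple".
Within "valley boar", the head is "boar" and the modifier is "valley".
Putting it together: [[temple [valley boar]] door].

[[temple [valley boar]] door]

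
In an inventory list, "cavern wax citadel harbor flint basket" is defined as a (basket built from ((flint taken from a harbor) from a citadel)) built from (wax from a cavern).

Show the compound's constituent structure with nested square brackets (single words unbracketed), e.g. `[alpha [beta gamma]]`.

Whole compound: head "basket" (specifically "citadel harbor flint basket"), modifier "cavern wax".
"cavern wax" → head "wax", modifier "cavern".
"citadel harbor flint basket" → head "basket", modifier "citadel harbor flint".
"citadel harbor flint" → head "flint" (specifically "harbor flint"), modifier "citadel".
"harbor flint" → head "flint", modifier "harbor".
Assembled: [[cavern wax] [[citadel [harbor flint]] basket]].

[[cavern wax] [[citadel [harbor flint]] basket]]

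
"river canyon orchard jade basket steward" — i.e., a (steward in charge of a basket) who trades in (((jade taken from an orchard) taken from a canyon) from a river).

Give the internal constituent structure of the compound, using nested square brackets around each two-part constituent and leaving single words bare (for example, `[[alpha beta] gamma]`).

The outermost head in the paraphrase is "steward" (specifically "basket steward"), modified by "river canyon orchard jade".
Within "river canyon orchard jade", the head is "jade" (specifically "canyon orchard jade") and the modifier is "river".
Within "canyon orchard jade", the head is "jade" (specifically "orchard jade") and the modifier is "canyon".
Within "orchard jade", the head is "jade" and the modifier is "orchard".
Within "basket steward", the head is "steward" and the modifier is "basket".
Assembled: [[river [canyon [orchard jade]]] [basket steward]].

[[river [canyon [orchard jade]]] [basket steward]]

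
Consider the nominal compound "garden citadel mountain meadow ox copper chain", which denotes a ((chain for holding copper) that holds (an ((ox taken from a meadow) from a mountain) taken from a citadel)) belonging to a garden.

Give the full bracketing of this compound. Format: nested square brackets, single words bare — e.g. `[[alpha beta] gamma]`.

[garden [[citadel [mountain [meadow ox]]] [copper chain]]]

The outermost head in the paraphrase is "chain" (specifically "citadel mountain meadow ox copper chain"), modified by "garden".
Inside "citadel mountain meadow ox copper chain": head "chain" (specifically "copper chain"), modifier "citadel mountain meadow ox".
Inside "citadel mountain meadow ox": head "ox" (specifically "mountain meadow ox"), modifier "citadel".
Inside "mountain meadow ox": head "ox" (specifically "meadow ox"), modifier "mountain".
Inside "meadow ox": head "ox", modifier "meadow".
Inside "copper chain": head "chain", modifier "copper".
Putting it together: [garden [[citadel [mountain [meadow ox]]] [copper chain]]].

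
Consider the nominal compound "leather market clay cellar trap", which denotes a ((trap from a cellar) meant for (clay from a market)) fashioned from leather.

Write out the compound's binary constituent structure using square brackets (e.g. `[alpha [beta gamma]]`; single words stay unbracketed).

The outermost head in the paraphrase is "trap" (specifically "market clay cellar trap"), modified by "leather".
Within "market clay cellar trap", the head is "trap" (specifically "cellar trap") and the modifier is "market clay".
Within "market clay", the head is "clay" and the modifier is "market".
Within "cellar trap", the head is "trap" and the modifier is "cellar".
Assembled: [leather [[market clay] [cellar trap]]].

[leather [[market clay] [cellar trap]]]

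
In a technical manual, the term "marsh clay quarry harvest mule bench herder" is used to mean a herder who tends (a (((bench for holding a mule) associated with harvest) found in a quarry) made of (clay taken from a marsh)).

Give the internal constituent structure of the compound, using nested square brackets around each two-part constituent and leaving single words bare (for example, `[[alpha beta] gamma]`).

At the top level: head "herder"; modifier "marsh clay quarry harvest mule bench".
Inside "marsh clay quarry harvest mule bench": head "bench" (specifically "quarry harvest mule bench"), modifier "marsh clay".
Inside "marsh clay": head "clay", modifier "marsh".
Inside "quarry harvest mule bench": head "bench" (specifically "harvest mule bench"), modifier "quarry".
Inside "harvest mule bench": head "bench" (specifically "mule bench"), modifier "harvest".
Inside "mule bench": head "bench", modifier "mule".
So the structure is [[[marsh clay] [quarry [harvest [mule bench]]]] herder].

[[[marsh clay] [quarry [harvest [mule bench]]]] herder]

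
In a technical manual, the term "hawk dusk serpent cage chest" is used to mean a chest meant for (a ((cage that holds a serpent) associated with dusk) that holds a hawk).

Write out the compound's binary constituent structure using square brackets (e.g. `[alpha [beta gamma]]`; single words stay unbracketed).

[[hawk [dusk [serpent cage]]] chest]

Overall it is a kind of chest; the modifier is "hawk dusk serpent cage".
Within "hawk dusk serpent cage", the head is "cage" (specifically "dusk serpent cage") and the modifier is "hawk".
Within "dusk serpent cage", the head is "cage" (specifically "serpent cage") and the modifier is "dusk".
Within "serpent cage", the head is "cage" and the modifier is "serpent".
Assembled: [[hawk [dusk [serpent cage]]] chest].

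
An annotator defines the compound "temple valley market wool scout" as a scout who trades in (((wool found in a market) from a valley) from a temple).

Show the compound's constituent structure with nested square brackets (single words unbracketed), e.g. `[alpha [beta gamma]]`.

[[temple [valley [market wool]]] scout]

Whole compound: head "scout", modifier "temple valley market wool".
"temple valley market wool" → head "wool" (specifically "valley market wool"), modifier "temple".
"valley market wool" → head "wool" (specifically "market wool"), modifier "valley".
"market wool" → head "wool", modifier "market".
So the structure is [[temple [valley [market wool]]] scout].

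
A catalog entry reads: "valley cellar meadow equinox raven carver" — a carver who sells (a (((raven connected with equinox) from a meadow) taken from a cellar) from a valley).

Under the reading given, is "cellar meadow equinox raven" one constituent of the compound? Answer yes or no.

yes

The paraphrase groups the words so that "cellar meadow equinox raven" is one unit: it corresponds to a single parenthesized sub-phrase.
The full structure is [[valley [cellar [meadow [equinox raven]]]] carver], in which [cellar meadow equinox raven] is a constituent.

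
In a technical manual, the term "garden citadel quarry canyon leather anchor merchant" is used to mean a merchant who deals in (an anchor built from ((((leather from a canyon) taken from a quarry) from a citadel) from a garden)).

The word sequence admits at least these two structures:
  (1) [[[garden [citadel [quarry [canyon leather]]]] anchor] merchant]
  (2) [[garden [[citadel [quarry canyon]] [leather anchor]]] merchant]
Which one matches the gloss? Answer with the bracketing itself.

[[[garden [citadel [quarry [canyon leather]]]] anchor] merchant]

The paraphrase's head is the "merchant" part ("merchant"); its modifier is "garden citadel quarry canyon leather anchor".
That top-level split, carried through the inner groups, gives [[[garden [citadel [quarry [canyon leather]]]] anchor] merchant].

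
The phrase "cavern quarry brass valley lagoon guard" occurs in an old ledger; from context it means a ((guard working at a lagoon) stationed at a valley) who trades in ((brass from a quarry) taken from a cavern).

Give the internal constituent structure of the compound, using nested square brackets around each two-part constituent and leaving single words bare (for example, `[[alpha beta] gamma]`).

Overall it is a kind of guard (specifically "valley lagoon guard"); the modifier is "cavern quarry brass".
Inside "cavern quarry brass": head "brass" (specifically "quarry brass"), modifier "cavern".
Inside "quarry brass": head "brass", modifier "quarry".
Inside "valley lagoon guard": head "guard" (specifically "lagoon guard"), modifier "valley".
Inside "lagoon guard": head "guard", modifier "lagoon".
So the structure is [[cavern [quarry brass]] [valley [lagoon guard]]].

[[cavern [quarry brass]] [valley [lagoon guard]]]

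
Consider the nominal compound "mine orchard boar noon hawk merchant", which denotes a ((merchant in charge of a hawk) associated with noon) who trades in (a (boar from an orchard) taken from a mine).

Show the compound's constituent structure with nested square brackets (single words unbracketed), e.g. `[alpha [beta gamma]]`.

The outermost head in the paraphrase is "merchant" (specifically "noon hawk merchant"), modified by "mine orchard boar".
Inside "mine orchard boar": head "boar" (specifically "orchard boar"), modifier "mine".
Inside "orchard boar": head "boar", modifier "orchard".
Inside "noon hawk merchant": head "merchant" (specifically "hawk merchant"), modifier "noon".
Inside "hawk merchant": head "merchant", modifier "hawk".
So the structure is [[mine [orchard boar]] [noon [hawk merchant]]].

[[mine [orchard boar]] [noon [hawk merchant]]]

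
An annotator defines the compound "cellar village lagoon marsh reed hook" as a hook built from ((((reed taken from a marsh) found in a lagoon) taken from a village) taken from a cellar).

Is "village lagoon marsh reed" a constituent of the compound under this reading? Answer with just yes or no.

The paraphrase groups the words so that "village lagoon marsh reed" is one unit: it corresponds to a single parenthesized sub-phrase.
The full structure is [[cellar [village [lagoon [marsh reed]]]] hook], in which [village lagoon marsh reed] is a constituent.

yes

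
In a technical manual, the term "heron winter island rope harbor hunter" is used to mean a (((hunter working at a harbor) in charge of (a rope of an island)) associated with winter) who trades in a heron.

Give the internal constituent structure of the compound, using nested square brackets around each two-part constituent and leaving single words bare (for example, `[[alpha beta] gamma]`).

[heron [winter [[island rope] [harbor hunter]]]]

Overall it is a kind of hunter (specifically "winter island rope harbor hunter"); the modifier is "heron".
Inside "winter island rope harbor hunter": head "hunter" (specifically "island rope harbor hunter"), modifier "winter".
Inside "island rope harbor hunter": head "hunter" (specifically "harbor hunter"), modifier "island rope".
Inside "island rope": head "rope", modifier "island".
Inside "harbor hunter": head "hunter", modifier "harbor".
Putting it together: [heron [winter [[island rope] [harbor hunter]]]].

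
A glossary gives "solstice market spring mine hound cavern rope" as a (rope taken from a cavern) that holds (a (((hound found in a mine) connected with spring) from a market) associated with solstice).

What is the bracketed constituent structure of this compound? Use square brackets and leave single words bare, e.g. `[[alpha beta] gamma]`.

Overall it is a kind of rope (specifically "cavern rope"); the modifier is "solstice market spring mine hound".
Inside "solstice market spring mine hound": head "hound" (specifically "market spring mine hound"), modifier "solstice".
Inside "market spring mine hound": head "hound" (specifically "spring mine hound"), modifier "market".
Inside "spring mine hound": head "hound" (specifically "mine hound"), modifier "spring".
Inside "mine hound": head "hound", modifier "mine".
Inside "cavern rope": head "rope", modifier "cavern".
Assembled: [[solstice [market [spring [mine hound]]]] [cavern rope]].

[[solstice [market [spring [mine hound]]]] [cavern rope]]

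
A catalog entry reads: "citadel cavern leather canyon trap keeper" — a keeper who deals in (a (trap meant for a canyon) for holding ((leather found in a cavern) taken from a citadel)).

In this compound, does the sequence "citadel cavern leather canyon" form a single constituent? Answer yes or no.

The top-level split is [citadel cavern leather canyon trap] [keeper]; the full structure is [[[citadel [cavern leather]] [canyon trap]] keeper].
"citadel cavern leather canyon" straddles a constituent boundary, so it is not a single unit.

no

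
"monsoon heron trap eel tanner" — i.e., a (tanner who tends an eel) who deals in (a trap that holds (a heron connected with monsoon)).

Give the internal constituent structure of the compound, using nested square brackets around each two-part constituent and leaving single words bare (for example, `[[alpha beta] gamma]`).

The outermost head in the paraphrase is "tanner" (specifically "eel tanner"), modified by "monsoon heron trap".
Within "monsoon heron trap", the head is "trap" and the modifier is "monsoon heron".
Within "monsoon heron", the head is "heron" and the modifier is "monsoon".
Within "eel tanner", the head is "tanner" and the modifier is "eel".
So the structure is [[[monsoon heron] trap] [eel tanner]].

[[[monsoon heron] trap] [eel tanner]]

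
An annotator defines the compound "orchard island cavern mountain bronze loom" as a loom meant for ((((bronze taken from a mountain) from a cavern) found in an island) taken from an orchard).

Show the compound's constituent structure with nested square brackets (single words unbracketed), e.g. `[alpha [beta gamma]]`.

[[orchard [island [cavern [mountain bronze]]]] loom]

At the top level: head "loom"; modifier "orchard island cavern mountain bronze".
Within "orchard island cavern mountain bronze", the head is "bronze" (specifically "island cavern mountain bronze") and the modifier is "orchard".
Within "island cavern mountain bronze", the head is "bronze" (specifically "cavern mountain bronze") and the modifier is "island".
Within "cavern mountain bronze", the head is "bronze" (specifically "mountain bronze") and the modifier is "cavern".
Within "mountain bronze", the head is "bronze" and the modifier is "mountain".
Putting it together: [[orchard [island [cavern [mountain bronze]]]] loom].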